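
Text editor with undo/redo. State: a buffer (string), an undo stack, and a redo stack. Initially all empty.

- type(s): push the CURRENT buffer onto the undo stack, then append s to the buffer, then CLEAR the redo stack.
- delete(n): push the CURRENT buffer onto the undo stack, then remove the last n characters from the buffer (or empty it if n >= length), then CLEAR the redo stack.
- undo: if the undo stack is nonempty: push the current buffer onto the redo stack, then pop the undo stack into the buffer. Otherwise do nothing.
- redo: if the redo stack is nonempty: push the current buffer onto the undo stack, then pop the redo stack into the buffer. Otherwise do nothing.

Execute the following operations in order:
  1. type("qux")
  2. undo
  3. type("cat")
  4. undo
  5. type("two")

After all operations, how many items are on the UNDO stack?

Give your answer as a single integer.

After op 1 (type): buf='qux' undo_depth=1 redo_depth=0
After op 2 (undo): buf='(empty)' undo_depth=0 redo_depth=1
After op 3 (type): buf='cat' undo_depth=1 redo_depth=0
After op 4 (undo): buf='(empty)' undo_depth=0 redo_depth=1
After op 5 (type): buf='two' undo_depth=1 redo_depth=0

Answer: 1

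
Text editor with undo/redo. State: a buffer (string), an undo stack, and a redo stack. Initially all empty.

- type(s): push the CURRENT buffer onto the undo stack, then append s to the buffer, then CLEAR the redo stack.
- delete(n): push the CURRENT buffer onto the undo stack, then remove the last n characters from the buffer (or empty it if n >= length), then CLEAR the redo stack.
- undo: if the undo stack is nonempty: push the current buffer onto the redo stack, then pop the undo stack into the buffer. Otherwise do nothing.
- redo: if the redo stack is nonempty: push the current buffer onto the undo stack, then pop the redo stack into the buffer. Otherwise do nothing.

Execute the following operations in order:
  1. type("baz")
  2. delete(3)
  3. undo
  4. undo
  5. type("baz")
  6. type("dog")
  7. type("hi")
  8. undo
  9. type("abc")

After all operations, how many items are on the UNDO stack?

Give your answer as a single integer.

After op 1 (type): buf='baz' undo_depth=1 redo_depth=0
After op 2 (delete): buf='(empty)' undo_depth=2 redo_depth=0
After op 3 (undo): buf='baz' undo_depth=1 redo_depth=1
After op 4 (undo): buf='(empty)' undo_depth=0 redo_depth=2
After op 5 (type): buf='baz' undo_depth=1 redo_depth=0
After op 6 (type): buf='bazdog' undo_depth=2 redo_depth=0
After op 7 (type): buf='bazdoghi' undo_depth=3 redo_depth=0
After op 8 (undo): buf='bazdog' undo_depth=2 redo_depth=1
After op 9 (type): buf='bazdogabc' undo_depth=3 redo_depth=0

Answer: 3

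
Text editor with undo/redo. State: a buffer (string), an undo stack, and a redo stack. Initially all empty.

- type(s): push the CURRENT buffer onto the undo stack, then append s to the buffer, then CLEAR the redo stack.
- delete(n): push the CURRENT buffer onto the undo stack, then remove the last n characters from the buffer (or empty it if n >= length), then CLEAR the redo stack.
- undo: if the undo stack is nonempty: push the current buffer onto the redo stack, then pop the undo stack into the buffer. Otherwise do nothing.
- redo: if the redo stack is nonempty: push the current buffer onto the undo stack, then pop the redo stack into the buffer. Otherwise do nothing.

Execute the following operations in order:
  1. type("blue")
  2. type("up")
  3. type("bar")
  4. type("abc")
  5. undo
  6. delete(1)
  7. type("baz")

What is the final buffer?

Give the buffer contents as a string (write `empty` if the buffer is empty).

Answer: blueupbabaz

Derivation:
After op 1 (type): buf='blue' undo_depth=1 redo_depth=0
After op 2 (type): buf='blueup' undo_depth=2 redo_depth=0
After op 3 (type): buf='blueupbar' undo_depth=3 redo_depth=0
After op 4 (type): buf='blueupbarabc' undo_depth=4 redo_depth=0
After op 5 (undo): buf='blueupbar' undo_depth=3 redo_depth=1
After op 6 (delete): buf='blueupba' undo_depth=4 redo_depth=0
After op 7 (type): buf='blueupbabaz' undo_depth=5 redo_depth=0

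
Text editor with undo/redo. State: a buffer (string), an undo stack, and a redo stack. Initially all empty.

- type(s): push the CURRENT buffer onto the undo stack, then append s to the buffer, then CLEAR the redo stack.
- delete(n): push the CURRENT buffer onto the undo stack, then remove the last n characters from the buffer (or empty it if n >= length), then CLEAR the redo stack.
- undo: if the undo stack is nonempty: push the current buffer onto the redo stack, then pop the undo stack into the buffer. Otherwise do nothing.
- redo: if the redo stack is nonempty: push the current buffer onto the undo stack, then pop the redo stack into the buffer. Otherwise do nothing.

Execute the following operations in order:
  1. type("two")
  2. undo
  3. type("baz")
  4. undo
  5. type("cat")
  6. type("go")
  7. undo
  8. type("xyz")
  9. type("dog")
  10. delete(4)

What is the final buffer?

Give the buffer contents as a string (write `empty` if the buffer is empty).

Answer: catxy

Derivation:
After op 1 (type): buf='two' undo_depth=1 redo_depth=0
After op 2 (undo): buf='(empty)' undo_depth=0 redo_depth=1
After op 3 (type): buf='baz' undo_depth=1 redo_depth=0
After op 4 (undo): buf='(empty)' undo_depth=0 redo_depth=1
After op 5 (type): buf='cat' undo_depth=1 redo_depth=0
After op 6 (type): buf='catgo' undo_depth=2 redo_depth=0
After op 7 (undo): buf='cat' undo_depth=1 redo_depth=1
After op 8 (type): buf='catxyz' undo_depth=2 redo_depth=0
After op 9 (type): buf='catxyzdog' undo_depth=3 redo_depth=0
After op 10 (delete): buf='catxy' undo_depth=4 redo_depth=0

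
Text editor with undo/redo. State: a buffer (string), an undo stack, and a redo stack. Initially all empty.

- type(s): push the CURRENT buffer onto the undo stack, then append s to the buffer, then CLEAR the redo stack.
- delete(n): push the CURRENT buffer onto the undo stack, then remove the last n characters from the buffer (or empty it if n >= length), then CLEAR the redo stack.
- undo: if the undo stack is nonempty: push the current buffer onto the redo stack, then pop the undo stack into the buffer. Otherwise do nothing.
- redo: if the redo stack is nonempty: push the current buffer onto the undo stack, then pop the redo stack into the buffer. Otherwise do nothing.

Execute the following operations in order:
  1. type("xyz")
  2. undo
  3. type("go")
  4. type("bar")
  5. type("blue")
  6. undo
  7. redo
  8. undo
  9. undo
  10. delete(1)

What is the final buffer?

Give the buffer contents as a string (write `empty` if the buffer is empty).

After op 1 (type): buf='xyz' undo_depth=1 redo_depth=0
After op 2 (undo): buf='(empty)' undo_depth=0 redo_depth=1
After op 3 (type): buf='go' undo_depth=1 redo_depth=0
After op 4 (type): buf='gobar' undo_depth=2 redo_depth=0
After op 5 (type): buf='gobarblue' undo_depth=3 redo_depth=0
After op 6 (undo): buf='gobar' undo_depth=2 redo_depth=1
After op 7 (redo): buf='gobarblue' undo_depth=3 redo_depth=0
After op 8 (undo): buf='gobar' undo_depth=2 redo_depth=1
After op 9 (undo): buf='go' undo_depth=1 redo_depth=2
After op 10 (delete): buf='g' undo_depth=2 redo_depth=0

Answer: g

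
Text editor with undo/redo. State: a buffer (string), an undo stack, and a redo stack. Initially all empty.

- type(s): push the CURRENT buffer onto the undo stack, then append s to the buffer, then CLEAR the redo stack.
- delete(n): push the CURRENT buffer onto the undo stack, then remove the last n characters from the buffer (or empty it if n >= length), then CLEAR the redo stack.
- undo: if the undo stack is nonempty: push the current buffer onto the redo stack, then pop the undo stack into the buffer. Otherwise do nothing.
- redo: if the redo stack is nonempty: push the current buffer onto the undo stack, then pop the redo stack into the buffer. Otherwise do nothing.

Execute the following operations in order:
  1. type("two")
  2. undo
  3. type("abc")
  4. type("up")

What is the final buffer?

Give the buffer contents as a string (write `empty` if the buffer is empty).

Answer: abcup

Derivation:
After op 1 (type): buf='two' undo_depth=1 redo_depth=0
After op 2 (undo): buf='(empty)' undo_depth=0 redo_depth=1
After op 3 (type): buf='abc' undo_depth=1 redo_depth=0
After op 4 (type): buf='abcup' undo_depth=2 redo_depth=0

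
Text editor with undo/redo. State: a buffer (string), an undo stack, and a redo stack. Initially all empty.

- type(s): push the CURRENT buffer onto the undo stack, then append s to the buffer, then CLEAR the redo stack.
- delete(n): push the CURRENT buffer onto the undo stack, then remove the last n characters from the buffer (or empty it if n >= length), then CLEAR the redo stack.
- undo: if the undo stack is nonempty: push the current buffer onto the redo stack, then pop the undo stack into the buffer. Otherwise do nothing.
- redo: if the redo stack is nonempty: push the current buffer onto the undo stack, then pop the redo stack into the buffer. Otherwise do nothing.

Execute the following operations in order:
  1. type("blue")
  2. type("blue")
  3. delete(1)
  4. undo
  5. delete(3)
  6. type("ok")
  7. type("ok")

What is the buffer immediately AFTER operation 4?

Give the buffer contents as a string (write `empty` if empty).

Answer: blueblue

Derivation:
After op 1 (type): buf='blue' undo_depth=1 redo_depth=0
After op 2 (type): buf='blueblue' undo_depth=2 redo_depth=0
After op 3 (delete): buf='blueblu' undo_depth=3 redo_depth=0
After op 4 (undo): buf='blueblue' undo_depth=2 redo_depth=1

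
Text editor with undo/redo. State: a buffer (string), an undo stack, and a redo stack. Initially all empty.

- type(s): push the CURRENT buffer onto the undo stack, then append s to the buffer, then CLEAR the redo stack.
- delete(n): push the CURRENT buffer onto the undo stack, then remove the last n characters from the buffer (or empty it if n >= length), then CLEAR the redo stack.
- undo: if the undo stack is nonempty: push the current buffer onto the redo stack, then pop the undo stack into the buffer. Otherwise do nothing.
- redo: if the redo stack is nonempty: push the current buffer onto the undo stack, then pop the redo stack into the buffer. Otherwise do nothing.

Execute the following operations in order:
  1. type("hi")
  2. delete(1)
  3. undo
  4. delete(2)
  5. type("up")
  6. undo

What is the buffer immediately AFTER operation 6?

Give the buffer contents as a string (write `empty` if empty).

After op 1 (type): buf='hi' undo_depth=1 redo_depth=0
After op 2 (delete): buf='h' undo_depth=2 redo_depth=0
After op 3 (undo): buf='hi' undo_depth=1 redo_depth=1
After op 4 (delete): buf='(empty)' undo_depth=2 redo_depth=0
After op 5 (type): buf='up' undo_depth=3 redo_depth=0
After op 6 (undo): buf='(empty)' undo_depth=2 redo_depth=1

Answer: empty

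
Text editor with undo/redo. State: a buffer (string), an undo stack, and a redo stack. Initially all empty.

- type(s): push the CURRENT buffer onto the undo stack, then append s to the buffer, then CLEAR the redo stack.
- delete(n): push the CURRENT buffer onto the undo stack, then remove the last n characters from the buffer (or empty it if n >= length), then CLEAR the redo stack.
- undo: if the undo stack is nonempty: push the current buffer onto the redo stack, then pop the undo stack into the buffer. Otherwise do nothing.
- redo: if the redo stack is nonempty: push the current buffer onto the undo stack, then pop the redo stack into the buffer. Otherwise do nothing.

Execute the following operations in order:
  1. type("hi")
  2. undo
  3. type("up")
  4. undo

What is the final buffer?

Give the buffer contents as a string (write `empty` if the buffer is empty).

After op 1 (type): buf='hi' undo_depth=1 redo_depth=0
After op 2 (undo): buf='(empty)' undo_depth=0 redo_depth=1
After op 3 (type): buf='up' undo_depth=1 redo_depth=0
After op 4 (undo): buf='(empty)' undo_depth=0 redo_depth=1

Answer: empty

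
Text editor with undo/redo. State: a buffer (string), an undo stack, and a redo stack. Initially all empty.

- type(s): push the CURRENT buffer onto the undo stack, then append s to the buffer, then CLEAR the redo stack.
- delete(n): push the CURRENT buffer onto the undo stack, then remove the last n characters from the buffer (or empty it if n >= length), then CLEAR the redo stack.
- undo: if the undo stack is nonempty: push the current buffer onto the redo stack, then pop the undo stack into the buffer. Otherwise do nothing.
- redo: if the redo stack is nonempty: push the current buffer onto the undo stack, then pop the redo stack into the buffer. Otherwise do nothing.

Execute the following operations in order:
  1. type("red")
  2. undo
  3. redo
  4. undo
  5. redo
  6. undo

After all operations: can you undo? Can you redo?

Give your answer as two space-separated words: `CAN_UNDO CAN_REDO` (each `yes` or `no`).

After op 1 (type): buf='red' undo_depth=1 redo_depth=0
After op 2 (undo): buf='(empty)' undo_depth=0 redo_depth=1
After op 3 (redo): buf='red' undo_depth=1 redo_depth=0
After op 4 (undo): buf='(empty)' undo_depth=0 redo_depth=1
After op 5 (redo): buf='red' undo_depth=1 redo_depth=0
After op 6 (undo): buf='(empty)' undo_depth=0 redo_depth=1

Answer: no yes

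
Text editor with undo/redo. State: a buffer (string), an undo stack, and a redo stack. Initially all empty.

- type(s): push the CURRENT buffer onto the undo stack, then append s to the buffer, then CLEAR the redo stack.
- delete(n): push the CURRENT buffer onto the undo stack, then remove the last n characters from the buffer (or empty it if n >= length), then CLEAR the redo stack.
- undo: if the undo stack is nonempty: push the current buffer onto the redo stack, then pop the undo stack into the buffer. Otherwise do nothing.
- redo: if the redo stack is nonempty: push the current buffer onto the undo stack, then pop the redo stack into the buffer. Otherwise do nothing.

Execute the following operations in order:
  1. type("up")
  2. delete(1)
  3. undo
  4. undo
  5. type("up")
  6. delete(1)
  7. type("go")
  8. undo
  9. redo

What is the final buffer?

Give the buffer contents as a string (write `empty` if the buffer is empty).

After op 1 (type): buf='up' undo_depth=1 redo_depth=0
After op 2 (delete): buf='u' undo_depth=2 redo_depth=0
After op 3 (undo): buf='up' undo_depth=1 redo_depth=1
After op 4 (undo): buf='(empty)' undo_depth=0 redo_depth=2
After op 5 (type): buf='up' undo_depth=1 redo_depth=0
After op 6 (delete): buf='u' undo_depth=2 redo_depth=0
After op 7 (type): buf='ugo' undo_depth=3 redo_depth=0
After op 8 (undo): buf='u' undo_depth=2 redo_depth=1
After op 9 (redo): buf='ugo' undo_depth=3 redo_depth=0

Answer: ugo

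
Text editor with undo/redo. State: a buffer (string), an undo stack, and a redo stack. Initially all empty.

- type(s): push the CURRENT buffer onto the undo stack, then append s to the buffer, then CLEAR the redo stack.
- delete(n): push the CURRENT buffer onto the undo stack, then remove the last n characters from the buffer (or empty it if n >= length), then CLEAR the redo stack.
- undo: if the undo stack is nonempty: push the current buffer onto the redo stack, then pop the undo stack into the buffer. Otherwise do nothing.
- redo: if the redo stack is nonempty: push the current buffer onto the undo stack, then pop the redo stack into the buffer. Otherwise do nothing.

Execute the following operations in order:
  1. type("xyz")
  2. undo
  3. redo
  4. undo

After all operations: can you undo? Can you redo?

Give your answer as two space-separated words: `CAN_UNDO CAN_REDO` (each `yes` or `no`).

After op 1 (type): buf='xyz' undo_depth=1 redo_depth=0
After op 2 (undo): buf='(empty)' undo_depth=0 redo_depth=1
After op 3 (redo): buf='xyz' undo_depth=1 redo_depth=0
After op 4 (undo): buf='(empty)' undo_depth=0 redo_depth=1

Answer: no yes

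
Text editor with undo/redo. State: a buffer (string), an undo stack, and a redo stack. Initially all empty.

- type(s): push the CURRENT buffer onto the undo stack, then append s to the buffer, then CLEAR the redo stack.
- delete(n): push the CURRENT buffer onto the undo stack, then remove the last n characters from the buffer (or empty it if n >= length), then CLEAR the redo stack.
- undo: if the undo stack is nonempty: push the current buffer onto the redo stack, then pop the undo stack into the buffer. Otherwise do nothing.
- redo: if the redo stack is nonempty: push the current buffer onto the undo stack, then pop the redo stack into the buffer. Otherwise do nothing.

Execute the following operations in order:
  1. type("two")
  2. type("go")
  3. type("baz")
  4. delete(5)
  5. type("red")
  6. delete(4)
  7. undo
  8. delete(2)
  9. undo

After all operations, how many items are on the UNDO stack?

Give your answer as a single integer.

After op 1 (type): buf='two' undo_depth=1 redo_depth=0
After op 2 (type): buf='twogo' undo_depth=2 redo_depth=0
After op 3 (type): buf='twogobaz' undo_depth=3 redo_depth=0
After op 4 (delete): buf='two' undo_depth=4 redo_depth=0
After op 5 (type): buf='twored' undo_depth=5 redo_depth=0
After op 6 (delete): buf='tw' undo_depth=6 redo_depth=0
After op 7 (undo): buf='twored' undo_depth=5 redo_depth=1
After op 8 (delete): buf='twor' undo_depth=6 redo_depth=0
After op 9 (undo): buf='twored' undo_depth=5 redo_depth=1

Answer: 5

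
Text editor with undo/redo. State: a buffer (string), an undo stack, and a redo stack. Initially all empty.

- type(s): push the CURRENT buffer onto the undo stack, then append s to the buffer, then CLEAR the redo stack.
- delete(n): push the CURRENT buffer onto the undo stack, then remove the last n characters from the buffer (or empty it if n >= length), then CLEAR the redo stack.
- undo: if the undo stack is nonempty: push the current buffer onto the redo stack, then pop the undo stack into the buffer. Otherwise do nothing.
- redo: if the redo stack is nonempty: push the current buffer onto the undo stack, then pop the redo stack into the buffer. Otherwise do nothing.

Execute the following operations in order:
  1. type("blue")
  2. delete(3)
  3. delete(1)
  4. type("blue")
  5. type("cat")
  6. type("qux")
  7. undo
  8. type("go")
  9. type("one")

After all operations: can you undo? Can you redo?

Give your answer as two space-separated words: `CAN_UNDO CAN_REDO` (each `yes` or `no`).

After op 1 (type): buf='blue' undo_depth=1 redo_depth=0
After op 2 (delete): buf='b' undo_depth=2 redo_depth=0
After op 3 (delete): buf='(empty)' undo_depth=3 redo_depth=0
After op 4 (type): buf='blue' undo_depth=4 redo_depth=0
After op 5 (type): buf='bluecat' undo_depth=5 redo_depth=0
After op 6 (type): buf='bluecatqux' undo_depth=6 redo_depth=0
After op 7 (undo): buf='bluecat' undo_depth=5 redo_depth=1
After op 8 (type): buf='bluecatgo' undo_depth=6 redo_depth=0
After op 9 (type): buf='bluecatgoone' undo_depth=7 redo_depth=0

Answer: yes no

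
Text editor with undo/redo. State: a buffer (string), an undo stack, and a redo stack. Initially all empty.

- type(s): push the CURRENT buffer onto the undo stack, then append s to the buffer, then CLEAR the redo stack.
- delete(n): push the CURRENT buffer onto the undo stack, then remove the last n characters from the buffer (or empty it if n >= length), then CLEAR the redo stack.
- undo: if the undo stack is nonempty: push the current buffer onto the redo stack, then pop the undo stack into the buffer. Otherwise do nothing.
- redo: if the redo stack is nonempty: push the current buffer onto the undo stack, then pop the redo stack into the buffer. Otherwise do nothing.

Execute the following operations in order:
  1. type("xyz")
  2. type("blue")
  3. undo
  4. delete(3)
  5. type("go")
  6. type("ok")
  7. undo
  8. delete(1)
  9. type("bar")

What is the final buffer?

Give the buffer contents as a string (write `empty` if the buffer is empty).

Answer: gbar

Derivation:
After op 1 (type): buf='xyz' undo_depth=1 redo_depth=0
After op 2 (type): buf='xyzblue' undo_depth=2 redo_depth=0
After op 3 (undo): buf='xyz' undo_depth=1 redo_depth=1
After op 4 (delete): buf='(empty)' undo_depth=2 redo_depth=0
After op 5 (type): buf='go' undo_depth=3 redo_depth=0
After op 6 (type): buf='gook' undo_depth=4 redo_depth=0
After op 7 (undo): buf='go' undo_depth=3 redo_depth=1
After op 8 (delete): buf='g' undo_depth=4 redo_depth=0
After op 9 (type): buf='gbar' undo_depth=5 redo_depth=0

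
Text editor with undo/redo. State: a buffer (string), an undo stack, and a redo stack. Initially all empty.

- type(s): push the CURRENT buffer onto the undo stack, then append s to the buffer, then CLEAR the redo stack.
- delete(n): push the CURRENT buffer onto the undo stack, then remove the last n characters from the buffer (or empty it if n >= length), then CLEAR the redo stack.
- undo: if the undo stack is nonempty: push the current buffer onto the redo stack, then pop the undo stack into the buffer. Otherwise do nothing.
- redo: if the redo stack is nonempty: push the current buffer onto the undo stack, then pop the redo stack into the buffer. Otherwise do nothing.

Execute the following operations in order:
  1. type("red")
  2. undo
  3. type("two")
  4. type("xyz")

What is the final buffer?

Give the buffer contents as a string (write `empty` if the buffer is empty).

After op 1 (type): buf='red' undo_depth=1 redo_depth=0
After op 2 (undo): buf='(empty)' undo_depth=0 redo_depth=1
After op 3 (type): buf='two' undo_depth=1 redo_depth=0
After op 4 (type): buf='twoxyz' undo_depth=2 redo_depth=0

Answer: twoxyz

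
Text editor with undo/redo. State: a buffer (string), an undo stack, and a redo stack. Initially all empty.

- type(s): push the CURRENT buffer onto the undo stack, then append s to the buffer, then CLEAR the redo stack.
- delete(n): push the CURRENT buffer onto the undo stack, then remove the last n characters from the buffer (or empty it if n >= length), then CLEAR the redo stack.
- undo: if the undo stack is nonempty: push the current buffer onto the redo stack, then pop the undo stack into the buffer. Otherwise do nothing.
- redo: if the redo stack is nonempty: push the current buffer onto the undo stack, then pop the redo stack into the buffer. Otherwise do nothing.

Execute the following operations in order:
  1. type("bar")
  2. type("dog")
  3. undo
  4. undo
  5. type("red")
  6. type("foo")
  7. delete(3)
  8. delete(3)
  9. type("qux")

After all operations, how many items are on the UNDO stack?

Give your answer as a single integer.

Answer: 5

Derivation:
After op 1 (type): buf='bar' undo_depth=1 redo_depth=0
After op 2 (type): buf='bardog' undo_depth=2 redo_depth=0
After op 3 (undo): buf='bar' undo_depth=1 redo_depth=1
After op 4 (undo): buf='(empty)' undo_depth=0 redo_depth=2
After op 5 (type): buf='red' undo_depth=1 redo_depth=0
After op 6 (type): buf='redfoo' undo_depth=2 redo_depth=0
After op 7 (delete): buf='red' undo_depth=3 redo_depth=0
After op 8 (delete): buf='(empty)' undo_depth=4 redo_depth=0
After op 9 (type): buf='qux' undo_depth=5 redo_depth=0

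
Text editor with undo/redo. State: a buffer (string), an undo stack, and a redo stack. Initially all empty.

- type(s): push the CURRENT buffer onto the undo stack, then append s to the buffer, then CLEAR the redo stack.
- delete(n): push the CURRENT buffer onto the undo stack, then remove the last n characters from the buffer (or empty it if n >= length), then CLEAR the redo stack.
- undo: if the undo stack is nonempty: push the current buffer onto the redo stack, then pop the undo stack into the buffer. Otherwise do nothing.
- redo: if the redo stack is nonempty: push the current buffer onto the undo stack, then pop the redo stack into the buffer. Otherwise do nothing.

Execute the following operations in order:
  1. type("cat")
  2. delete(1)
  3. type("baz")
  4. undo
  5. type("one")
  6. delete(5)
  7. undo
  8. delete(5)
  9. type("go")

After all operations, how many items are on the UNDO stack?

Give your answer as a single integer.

After op 1 (type): buf='cat' undo_depth=1 redo_depth=0
After op 2 (delete): buf='ca' undo_depth=2 redo_depth=0
After op 3 (type): buf='cabaz' undo_depth=3 redo_depth=0
After op 4 (undo): buf='ca' undo_depth=2 redo_depth=1
After op 5 (type): buf='caone' undo_depth=3 redo_depth=0
After op 6 (delete): buf='(empty)' undo_depth=4 redo_depth=0
After op 7 (undo): buf='caone' undo_depth=3 redo_depth=1
After op 8 (delete): buf='(empty)' undo_depth=4 redo_depth=0
After op 9 (type): buf='go' undo_depth=5 redo_depth=0

Answer: 5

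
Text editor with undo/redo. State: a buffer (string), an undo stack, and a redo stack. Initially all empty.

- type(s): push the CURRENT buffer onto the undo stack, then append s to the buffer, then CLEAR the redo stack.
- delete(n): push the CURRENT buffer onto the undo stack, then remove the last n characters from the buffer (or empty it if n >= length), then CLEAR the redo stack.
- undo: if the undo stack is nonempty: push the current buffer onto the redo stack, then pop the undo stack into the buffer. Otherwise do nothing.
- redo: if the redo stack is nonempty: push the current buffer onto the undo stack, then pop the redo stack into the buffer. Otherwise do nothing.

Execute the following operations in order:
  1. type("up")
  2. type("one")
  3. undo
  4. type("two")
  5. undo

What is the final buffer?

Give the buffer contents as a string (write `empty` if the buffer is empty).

Answer: up

Derivation:
After op 1 (type): buf='up' undo_depth=1 redo_depth=0
After op 2 (type): buf='upone' undo_depth=2 redo_depth=0
After op 3 (undo): buf='up' undo_depth=1 redo_depth=1
After op 4 (type): buf='uptwo' undo_depth=2 redo_depth=0
After op 5 (undo): buf='up' undo_depth=1 redo_depth=1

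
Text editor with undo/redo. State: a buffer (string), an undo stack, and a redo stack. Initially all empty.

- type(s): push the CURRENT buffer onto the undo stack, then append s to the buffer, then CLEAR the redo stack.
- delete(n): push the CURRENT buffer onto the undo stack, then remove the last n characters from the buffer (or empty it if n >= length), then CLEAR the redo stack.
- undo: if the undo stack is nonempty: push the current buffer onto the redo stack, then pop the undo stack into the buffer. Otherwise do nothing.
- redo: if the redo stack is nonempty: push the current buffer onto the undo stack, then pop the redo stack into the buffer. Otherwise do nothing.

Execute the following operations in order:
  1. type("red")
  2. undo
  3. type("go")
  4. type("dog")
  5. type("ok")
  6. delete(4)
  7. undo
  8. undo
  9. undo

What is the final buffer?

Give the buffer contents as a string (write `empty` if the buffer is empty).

Answer: go

Derivation:
After op 1 (type): buf='red' undo_depth=1 redo_depth=0
After op 2 (undo): buf='(empty)' undo_depth=0 redo_depth=1
After op 3 (type): buf='go' undo_depth=1 redo_depth=0
After op 4 (type): buf='godog' undo_depth=2 redo_depth=0
After op 5 (type): buf='godogok' undo_depth=3 redo_depth=0
After op 6 (delete): buf='god' undo_depth=4 redo_depth=0
After op 7 (undo): buf='godogok' undo_depth=3 redo_depth=1
After op 8 (undo): buf='godog' undo_depth=2 redo_depth=2
After op 9 (undo): buf='go' undo_depth=1 redo_depth=3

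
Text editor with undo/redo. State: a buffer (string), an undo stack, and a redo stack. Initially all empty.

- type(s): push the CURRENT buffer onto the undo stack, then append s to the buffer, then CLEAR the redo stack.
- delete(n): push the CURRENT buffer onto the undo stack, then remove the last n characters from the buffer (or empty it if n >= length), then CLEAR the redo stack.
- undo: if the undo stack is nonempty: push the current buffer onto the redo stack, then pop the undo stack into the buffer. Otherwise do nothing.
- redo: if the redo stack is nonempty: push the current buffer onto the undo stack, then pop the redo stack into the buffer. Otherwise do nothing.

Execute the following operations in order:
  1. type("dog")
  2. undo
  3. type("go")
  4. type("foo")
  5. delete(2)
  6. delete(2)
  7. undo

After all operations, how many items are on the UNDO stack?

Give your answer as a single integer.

After op 1 (type): buf='dog' undo_depth=1 redo_depth=0
After op 2 (undo): buf='(empty)' undo_depth=0 redo_depth=1
After op 3 (type): buf='go' undo_depth=1 redo_depth=0
After op 4 (type): buf='gofoo' undo_depth=2 redo_depth=0
After op 5 (delete): buf='gof' undo_depth=3 redo_depth=0
After op 6 (delete): buf='g' undo_depth=4 redo_depth=0
After op 7 (undo): buf='gof' undo_depth=3 redo_depth=1

Answer: 3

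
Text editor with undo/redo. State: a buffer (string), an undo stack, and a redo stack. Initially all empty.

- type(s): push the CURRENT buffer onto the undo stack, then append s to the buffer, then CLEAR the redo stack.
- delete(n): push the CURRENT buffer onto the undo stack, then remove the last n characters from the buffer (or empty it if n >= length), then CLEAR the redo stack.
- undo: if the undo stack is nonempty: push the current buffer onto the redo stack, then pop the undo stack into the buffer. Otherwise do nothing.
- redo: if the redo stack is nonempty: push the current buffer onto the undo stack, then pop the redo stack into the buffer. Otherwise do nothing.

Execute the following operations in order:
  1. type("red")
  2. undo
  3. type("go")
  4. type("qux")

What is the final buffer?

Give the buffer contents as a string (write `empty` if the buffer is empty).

Answer: goqux

Derivation:
After op 1 (type): buf='red' undo_depth=1 redo_depth=0
After op 2 (undo): buf='(empty)' undo_depth=0 redo_depth=1
After op 3 (type): buf='go' undo_depth=1 redo_depth=0
After op 4 (type): buf='goqux' undo_depth=2 redo_depth=0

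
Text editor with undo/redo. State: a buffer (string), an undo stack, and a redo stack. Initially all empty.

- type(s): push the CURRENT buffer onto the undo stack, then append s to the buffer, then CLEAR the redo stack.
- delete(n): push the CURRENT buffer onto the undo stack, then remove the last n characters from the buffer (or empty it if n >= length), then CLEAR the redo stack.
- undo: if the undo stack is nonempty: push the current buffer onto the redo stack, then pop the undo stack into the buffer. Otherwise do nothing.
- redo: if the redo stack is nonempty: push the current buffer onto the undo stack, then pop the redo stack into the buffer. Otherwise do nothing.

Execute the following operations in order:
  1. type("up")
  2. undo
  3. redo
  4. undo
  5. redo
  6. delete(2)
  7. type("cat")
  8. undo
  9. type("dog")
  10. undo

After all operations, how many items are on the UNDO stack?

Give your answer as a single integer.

Answer: 2

Derivation:
After op 1 (type): buf='up' undo_depth=1 redo_depth=0
After op 2 (undo): buf='(empty)' undo_depth=0 redo_depth=1
After op 3 (redo): buf='up' undo_depth=1 redo_depth=0
After op 4 (undo): buf='(empty)' undo_depth=0 redo_depth=1
After op 5 (redo): buf='up' undo_depth=1 redo_depth=0
After op 6 (delete): buf='(empty)' undo_depth=2 redo_depth=0
After op 7 (type): buf='cat' undo_depth=3 redo_depth=0
After op 8 (undo): buf='(empty)' undo_depth=2 redo_depth=1
After op 9 (type): buf='dog' undo_depth=3 redo_depth=0
After op 10 (undo): buf='(empty)' undo_depth=2 redo_depth=1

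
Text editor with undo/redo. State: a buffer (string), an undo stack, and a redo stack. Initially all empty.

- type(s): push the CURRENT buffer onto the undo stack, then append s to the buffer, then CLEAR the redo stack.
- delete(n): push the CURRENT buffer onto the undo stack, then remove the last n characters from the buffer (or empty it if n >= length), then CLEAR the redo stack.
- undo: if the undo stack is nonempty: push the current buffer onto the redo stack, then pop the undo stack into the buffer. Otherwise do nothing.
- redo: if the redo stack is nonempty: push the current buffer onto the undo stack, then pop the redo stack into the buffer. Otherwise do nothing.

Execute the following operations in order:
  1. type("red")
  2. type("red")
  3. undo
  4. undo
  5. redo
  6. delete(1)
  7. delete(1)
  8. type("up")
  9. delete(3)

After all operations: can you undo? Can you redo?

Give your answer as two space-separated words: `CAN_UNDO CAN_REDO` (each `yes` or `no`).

After op 1 (type): buf='red' undo_depth=1 redo_depth=0
After op 2 (type): buf='redred' undo_depth=2 redo_depth=0
After op 3 (undo): buf='red' undo_depth=1 redo_depth=1
After op 4 (undo): buf='(empty)' undo_depth=0 redo_depth=2
After op 5 (redo): buf='red' undo_depth=1 redo_depth=1
After op 6 (delete): buf='re' undo_depth=2 redo_depth=0
After op 7 (delete): buf='r' undo_depth=3 redo_depth=0
After op 8 (type): buf='rup' undo_depth=4 redo_depth=0
After op 9 (delete): buf='(empty)' undo_depth=5 redo_depth=0

Answer: yes no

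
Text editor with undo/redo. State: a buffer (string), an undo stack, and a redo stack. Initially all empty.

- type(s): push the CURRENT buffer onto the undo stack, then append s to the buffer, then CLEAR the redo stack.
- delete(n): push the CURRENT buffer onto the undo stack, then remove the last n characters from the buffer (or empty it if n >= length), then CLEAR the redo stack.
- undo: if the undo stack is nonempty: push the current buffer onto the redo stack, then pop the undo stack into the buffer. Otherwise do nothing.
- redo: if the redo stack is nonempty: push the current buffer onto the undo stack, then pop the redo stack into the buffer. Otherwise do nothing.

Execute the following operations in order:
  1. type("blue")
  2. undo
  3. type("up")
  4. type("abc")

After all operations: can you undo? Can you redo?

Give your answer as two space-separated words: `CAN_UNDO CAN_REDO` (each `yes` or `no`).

After op 1 (type): buf='blue' undo_depth=1 redo_depth=0
After op 2 (undo): buf='(empty)' undo_depth=0 redo_depth=1
After op 3 (type): buf='up' undo_depth=1 redo_depth=0
After op 4 (type): buf='upabc' undo_depth=2 redo_depth=0

Answer: yes no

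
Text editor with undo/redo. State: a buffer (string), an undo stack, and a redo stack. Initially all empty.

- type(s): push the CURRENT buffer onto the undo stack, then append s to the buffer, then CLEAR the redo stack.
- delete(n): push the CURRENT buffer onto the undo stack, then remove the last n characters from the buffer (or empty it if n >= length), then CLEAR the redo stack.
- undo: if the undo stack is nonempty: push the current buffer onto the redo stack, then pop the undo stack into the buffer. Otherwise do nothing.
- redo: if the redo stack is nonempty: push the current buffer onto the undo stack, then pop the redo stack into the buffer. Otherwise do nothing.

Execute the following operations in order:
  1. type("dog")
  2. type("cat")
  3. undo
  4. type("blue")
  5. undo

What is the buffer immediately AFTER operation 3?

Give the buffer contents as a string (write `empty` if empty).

After op 1 (type): buf='dog' undo_depth=1 redo_depth=0
After op 2 (type): buf='dogcat' undo_depth=2 redo_depth=0
After op 3 (undo): buf='dog' undo_depth=1 redo_depth=1

Answer: dog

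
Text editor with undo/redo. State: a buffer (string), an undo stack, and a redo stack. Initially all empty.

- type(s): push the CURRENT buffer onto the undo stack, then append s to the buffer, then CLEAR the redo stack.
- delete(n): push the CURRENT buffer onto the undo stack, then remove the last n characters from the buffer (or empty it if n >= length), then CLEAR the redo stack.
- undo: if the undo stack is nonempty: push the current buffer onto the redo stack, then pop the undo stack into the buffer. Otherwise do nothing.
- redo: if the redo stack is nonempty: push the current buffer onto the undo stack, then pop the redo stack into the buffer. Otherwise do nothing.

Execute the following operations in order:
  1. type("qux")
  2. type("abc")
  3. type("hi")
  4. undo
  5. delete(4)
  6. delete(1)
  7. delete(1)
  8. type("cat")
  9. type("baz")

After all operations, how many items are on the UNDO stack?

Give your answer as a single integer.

Answer: 7

Derivation:
After op 1 (type): buf='qux' undo_depth=1 redo_depth=0
After op 2 (type): buf='quxabc' undo_depth=2 redo_depth=0
After op 3 (type): buf='quxabchi' undo_depth=3 redo_depth=0
After op 4 (undo): buf='quxabc' undo_depth=2 redo_depth=1
After op 5 (delete): buf='qu' undo_depth=3 redo_depth=0
After op 6 (delete): buf='q' undo_depth=4 redo_depth=0
After op 7 (delete): buf='(empty)' undo_depth=5 redo_depth=0
After op 8 (type): buf='cat' undo_depth=6 redo_depth=0
After op 9 (type): buf='catbaz' undo_depth=7 redo_depth=0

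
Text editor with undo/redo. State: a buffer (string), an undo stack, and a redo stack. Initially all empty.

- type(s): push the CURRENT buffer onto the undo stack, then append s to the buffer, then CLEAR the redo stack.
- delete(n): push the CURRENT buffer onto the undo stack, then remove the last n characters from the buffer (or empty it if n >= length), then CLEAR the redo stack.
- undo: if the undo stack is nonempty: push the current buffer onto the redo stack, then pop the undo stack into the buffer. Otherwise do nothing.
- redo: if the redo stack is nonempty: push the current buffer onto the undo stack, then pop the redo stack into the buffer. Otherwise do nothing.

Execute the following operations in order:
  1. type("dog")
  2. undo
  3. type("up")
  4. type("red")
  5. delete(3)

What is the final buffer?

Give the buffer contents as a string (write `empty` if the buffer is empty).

After op 1 (type): buf='dog' undo_depth=1 redo_depth=0
After op 2 (undo): buf='(empty)' undo_depth=0 redo_depth=1
After op 3 (type): buf='up' undo_depth=1 redo_depth=0
After op 4 (type): buf='upred' undo_depth=2 redo_depth=0
After op 5 (delete): buf='up' undo_depth=3 redo_depth=0

Answer: up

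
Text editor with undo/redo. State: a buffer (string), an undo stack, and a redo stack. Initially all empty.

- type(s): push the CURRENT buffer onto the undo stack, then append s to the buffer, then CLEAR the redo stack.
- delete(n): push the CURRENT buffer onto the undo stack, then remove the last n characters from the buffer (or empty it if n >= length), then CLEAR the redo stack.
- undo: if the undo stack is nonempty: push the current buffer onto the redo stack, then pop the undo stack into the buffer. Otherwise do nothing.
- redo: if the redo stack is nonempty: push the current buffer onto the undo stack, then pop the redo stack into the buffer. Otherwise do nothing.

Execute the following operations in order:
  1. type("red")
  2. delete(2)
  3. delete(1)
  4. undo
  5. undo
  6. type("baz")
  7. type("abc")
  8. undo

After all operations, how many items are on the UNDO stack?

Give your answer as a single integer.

Answer: 2

Derivation:
After op 1 (type): buf='red' undo_depth=1 redo_depth=0
After op 2 (delete): buf='r' undo_depth=2 redo_depth=0
After op 3 (delete): buf='(empty)' undo_depth=3 redo_depth=0
After op 4 (undo): buf='r' undo_depth=2 redo_depth=1
After op 5 (undo): buf='red' undo_depth=1 redo_depth=2
After op 6 (type): buf='redbaz' undo_depth=2 redo_depth=0
After op 7 (type): buf='redbazabc' undo_depth=3 redo_depth=0
After op 8 (undo): buf='redbaz' undo_depth=2 redo_depth=1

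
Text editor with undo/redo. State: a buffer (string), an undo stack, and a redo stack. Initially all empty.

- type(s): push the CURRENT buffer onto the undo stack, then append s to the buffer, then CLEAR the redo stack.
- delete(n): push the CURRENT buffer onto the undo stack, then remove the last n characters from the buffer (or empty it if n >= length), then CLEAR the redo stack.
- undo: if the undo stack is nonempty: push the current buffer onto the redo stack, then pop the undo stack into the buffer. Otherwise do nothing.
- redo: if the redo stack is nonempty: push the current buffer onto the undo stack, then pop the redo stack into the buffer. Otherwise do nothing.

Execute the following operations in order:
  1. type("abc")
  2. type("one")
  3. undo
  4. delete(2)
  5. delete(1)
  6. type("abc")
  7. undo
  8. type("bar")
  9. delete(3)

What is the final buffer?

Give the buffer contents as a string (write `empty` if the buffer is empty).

After op 1 (type): buf='abc' undo_depth=1 redo_depth=0
After op 2 (type): buf='abcone' undo_depth=2 redo_depth=0
After op 3 (undo): buf='abc' undo_depth=1 redo_depth=1
After op 4 (delete): buf='a' undo_depth=2 redo_depth=0
After op 5 (delete): buf='(empty)' undo_depth=3 redo_depth=0
After op 6 (type): buf='abc' undo_depth=4 redo_depth=0
After op 7 (undo): buf='(empty)' undo_depth=3 redo_depth=1
After op 8 (type): buf='bar' undo_depth=4 redo_depth=0
After op 9 (delete): buf='(empty)' undo_depth=5 redo_depth=0

Answer: empty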